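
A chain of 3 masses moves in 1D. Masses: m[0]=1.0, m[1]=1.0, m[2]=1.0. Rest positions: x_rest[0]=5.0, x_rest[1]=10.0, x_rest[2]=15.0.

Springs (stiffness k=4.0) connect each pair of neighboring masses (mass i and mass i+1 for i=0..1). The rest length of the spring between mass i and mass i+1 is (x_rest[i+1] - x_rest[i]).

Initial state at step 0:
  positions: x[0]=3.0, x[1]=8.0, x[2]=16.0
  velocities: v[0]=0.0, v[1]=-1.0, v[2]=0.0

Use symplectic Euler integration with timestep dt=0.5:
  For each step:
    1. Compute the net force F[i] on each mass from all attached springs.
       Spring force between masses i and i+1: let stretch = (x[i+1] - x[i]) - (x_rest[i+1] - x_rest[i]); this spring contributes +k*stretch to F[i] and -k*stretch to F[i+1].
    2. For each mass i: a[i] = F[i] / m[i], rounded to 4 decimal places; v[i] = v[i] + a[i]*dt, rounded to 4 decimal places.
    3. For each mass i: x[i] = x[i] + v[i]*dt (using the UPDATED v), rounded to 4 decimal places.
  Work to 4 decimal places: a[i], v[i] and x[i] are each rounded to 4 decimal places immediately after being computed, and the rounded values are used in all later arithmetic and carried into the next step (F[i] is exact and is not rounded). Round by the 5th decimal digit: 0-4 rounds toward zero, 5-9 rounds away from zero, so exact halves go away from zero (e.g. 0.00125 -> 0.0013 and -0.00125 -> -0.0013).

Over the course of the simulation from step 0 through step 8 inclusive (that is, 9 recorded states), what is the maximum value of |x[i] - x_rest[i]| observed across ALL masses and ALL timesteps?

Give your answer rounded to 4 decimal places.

Step 0: x=[3.0000 8.0000 16.0000] v=[0.0000 -1.0000 0.0000]
Step 1: x=[3.0000 10.5000 13.0000] v=[0.0000 5.0000 -6.0000]
Step 2: x=[5.5000 8.0000 12.5000] v=[5.0000 -5.0000 -1.0000]
Step 3: x=[5.5000 7.5000 12.5000] v=[0.0000 -1.0000 0.0000]
Step 4: x=[2.5000 10.0000 12.5000] v=[-6.0000 5.0000 0.0000]
Step 5: x=[2.0000 7.5000 15.0000] v=[-1.0000 -5.0000 5.0000]
Step 6: x=[2.0000 7.0000 15.0000] v=[0.0000 -1.0000 0.0000]
Step 7: x=[2.0000 9.5000 12.0000] v=[0.0000 5.0000 -6.0000]
Step 8: x=[4.5000 7.0000 11.5000] v=[5.0000 -5.0000 -1.0000]
Max displacement = 3.5000

Answer: 3.5000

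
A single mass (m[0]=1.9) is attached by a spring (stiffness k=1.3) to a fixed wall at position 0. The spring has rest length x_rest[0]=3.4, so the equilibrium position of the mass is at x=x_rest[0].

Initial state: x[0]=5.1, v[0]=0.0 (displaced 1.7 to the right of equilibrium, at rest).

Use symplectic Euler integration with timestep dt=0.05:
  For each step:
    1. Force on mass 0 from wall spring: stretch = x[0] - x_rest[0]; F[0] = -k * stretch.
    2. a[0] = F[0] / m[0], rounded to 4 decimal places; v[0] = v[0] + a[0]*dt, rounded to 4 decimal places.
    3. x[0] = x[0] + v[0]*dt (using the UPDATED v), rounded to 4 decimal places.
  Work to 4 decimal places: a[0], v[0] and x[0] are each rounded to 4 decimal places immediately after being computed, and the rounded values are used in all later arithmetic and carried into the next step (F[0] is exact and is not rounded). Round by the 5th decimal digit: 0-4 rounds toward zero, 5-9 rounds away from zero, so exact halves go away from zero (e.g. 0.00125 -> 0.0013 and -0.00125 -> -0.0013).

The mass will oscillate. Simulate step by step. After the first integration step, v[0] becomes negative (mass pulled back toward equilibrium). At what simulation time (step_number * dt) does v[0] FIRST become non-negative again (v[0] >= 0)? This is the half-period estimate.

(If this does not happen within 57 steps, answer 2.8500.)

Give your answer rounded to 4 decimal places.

Step 0: x=[5.1000] v=[0.0000]
Step 1: x=[5.0971] v=[-0.0582]
Step 2: x=[5.0913] v=[-0.1163]
Step 3: x=[5.0826] v=[-0.1742]
Step 4: x=[5.0710] v=[-0.2318]
Step 5: x=[5.0566] v=[-0.2890]
Step 6: x=[5.0393] v=[-0.3457]
Step 7: x=[5.0192] v=[-0.4018]
Step 8: x=[4.9963] v=[-0.4572]
Step 9: x=[4.9707] v=[-0.5118]
Step 10: x=[4.9424] v=[-0.5655]
Step 11: x=[4.9115] v=[-0.6183]
Step 12: x=[4.8780] v=[-0.6700]
Step 13: x=[4.8420] v=[-0.7206]
Step 14: x=[4.8035] v=[-0.7699]
Step 15: x=[4.7626] v=[-0.8179]
Step 16: x=[4.7194] v=[-0.8645]
Step 17: x=[4.6739] v=[-0.9096]
Step 18: x=[4.6262] v=[-0.9532]
Step 19: x=[4.5764] v=[-0.9952]
Step 20: x=[4.5246] v=[-1.0354]
Step 21: x=[4.4709] v=[-1.0739]
Step 22: x=[4.4154] v=[-1.1105]
Step 23: x=[4.3581] v=[-1.1452]
Step 24: x=[4.2992] v=[-1.1780]
Step 25: x=[4.2388] v=[-1.2088]
Step 26: x=[4.1769] v=[-1.2375]
Step 27: x=[4.1137] v=[-1.2641]
Step 28: x=[4.0493] v=[-1.2885]
Step 29: x=[3.9838] v=[-1.3107]
Step 30: x=[3.9173] v=[-1.3307]
Step 31: x=[3.8499] v=[-1.3484]
Step 32: x=[3.7817] v=[-1.3638]
Step 33: x=[3.7129] v=[-1.3769]
Step 34: x=[3.6435] v=[-1.3876]
Step 35: x=[3.5737] v=[-1.3959]
Step 36: x=[3.5036] v=[-1.4018]
Step 37: x=[3.4333] v=[-1.4053]
Step 38: x=[3.3630] v=[-1.4064]
Step 39: x=[3.2927] v=[-1.4051]
Step 40: x=[3.2226] v=[-1.4014]
Step 41: x=[3.1528] v=[-1.3953]
Step 42: x=[3.0835] v=[-1.3868]
Step 43: x=[3.0147] v=[-1.3760]
Step 44: x=[2.9466] v=[-1.3628]
Step 45: x=[2.8792] v=[-1.3473]
Step 46: x=[2.8127] v=[-1.3295]
Step 47: x=[2.7472] v=[-1.3094]
Step 48: x=[2.6828] v=[-1.2871]
Step 49: x=[2.6197] v=[-1.2626]
Step 50: x=[2.5579] v=[-1.2359]
Step 51: x=[2.4975] v=[-1.2071]
Step 52: x=[2.4387] v=[-1.1762]
Step 53: x=[2.3815] v=[-1.1433]
Step 54: x=[2.3261] v=[-1.1085]
Step 55: x=[2.2725] v=[-1.0718]
Step 56: x=[2.2208] v=[-1.0332]
Step 57: x=[2.1712] v=[-0.9929]
v[0] did not become non-negative within 57 steps; using fallback time=2.8500

Answer: 2.8500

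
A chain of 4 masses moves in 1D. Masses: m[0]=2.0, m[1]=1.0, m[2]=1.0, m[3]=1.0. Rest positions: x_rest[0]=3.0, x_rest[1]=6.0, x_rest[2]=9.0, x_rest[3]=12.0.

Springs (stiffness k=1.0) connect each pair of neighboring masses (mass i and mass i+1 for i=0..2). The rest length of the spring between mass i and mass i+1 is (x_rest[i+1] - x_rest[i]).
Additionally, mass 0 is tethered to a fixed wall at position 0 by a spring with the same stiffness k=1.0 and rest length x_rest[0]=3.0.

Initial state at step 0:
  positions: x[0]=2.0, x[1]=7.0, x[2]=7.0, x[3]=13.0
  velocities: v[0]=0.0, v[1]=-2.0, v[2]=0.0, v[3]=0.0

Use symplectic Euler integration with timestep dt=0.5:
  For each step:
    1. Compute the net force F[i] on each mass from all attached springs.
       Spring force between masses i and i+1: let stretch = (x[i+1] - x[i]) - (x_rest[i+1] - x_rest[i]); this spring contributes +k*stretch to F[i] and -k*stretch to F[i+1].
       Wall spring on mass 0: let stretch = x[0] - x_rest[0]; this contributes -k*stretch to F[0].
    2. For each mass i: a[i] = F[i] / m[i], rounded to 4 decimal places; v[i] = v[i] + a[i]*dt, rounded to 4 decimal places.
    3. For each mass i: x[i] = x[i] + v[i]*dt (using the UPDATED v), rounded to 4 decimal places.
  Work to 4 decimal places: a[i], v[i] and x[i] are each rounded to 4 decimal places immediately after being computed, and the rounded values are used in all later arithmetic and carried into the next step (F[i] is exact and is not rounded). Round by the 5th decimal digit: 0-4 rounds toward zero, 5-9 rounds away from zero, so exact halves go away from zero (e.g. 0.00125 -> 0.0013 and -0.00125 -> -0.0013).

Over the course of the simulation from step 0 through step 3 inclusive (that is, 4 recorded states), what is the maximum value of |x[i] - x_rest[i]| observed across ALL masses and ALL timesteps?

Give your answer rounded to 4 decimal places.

Step 0: x=[2.0000 7.0000 7.0000 13.0000] v=[0.0000 -2.0000 0.0000 0.0000]
Step 1: x=[2.3750 4.7500 8.5000 12.2500] v=[0.7500 -4.5000 3.0000 -1.5000]
Step 2: x=[2.7500 2.8438 10.0000 11.3125] v=[0.7500 -3.8125 3.0000 -1.8750]
Step 3: x=[2.7930 2.7032 10.0391 10.7969] v=[0.0860 -0.2813 0.0782 -1.0313]
Max displacement = 3.2968

Answer: 3.2968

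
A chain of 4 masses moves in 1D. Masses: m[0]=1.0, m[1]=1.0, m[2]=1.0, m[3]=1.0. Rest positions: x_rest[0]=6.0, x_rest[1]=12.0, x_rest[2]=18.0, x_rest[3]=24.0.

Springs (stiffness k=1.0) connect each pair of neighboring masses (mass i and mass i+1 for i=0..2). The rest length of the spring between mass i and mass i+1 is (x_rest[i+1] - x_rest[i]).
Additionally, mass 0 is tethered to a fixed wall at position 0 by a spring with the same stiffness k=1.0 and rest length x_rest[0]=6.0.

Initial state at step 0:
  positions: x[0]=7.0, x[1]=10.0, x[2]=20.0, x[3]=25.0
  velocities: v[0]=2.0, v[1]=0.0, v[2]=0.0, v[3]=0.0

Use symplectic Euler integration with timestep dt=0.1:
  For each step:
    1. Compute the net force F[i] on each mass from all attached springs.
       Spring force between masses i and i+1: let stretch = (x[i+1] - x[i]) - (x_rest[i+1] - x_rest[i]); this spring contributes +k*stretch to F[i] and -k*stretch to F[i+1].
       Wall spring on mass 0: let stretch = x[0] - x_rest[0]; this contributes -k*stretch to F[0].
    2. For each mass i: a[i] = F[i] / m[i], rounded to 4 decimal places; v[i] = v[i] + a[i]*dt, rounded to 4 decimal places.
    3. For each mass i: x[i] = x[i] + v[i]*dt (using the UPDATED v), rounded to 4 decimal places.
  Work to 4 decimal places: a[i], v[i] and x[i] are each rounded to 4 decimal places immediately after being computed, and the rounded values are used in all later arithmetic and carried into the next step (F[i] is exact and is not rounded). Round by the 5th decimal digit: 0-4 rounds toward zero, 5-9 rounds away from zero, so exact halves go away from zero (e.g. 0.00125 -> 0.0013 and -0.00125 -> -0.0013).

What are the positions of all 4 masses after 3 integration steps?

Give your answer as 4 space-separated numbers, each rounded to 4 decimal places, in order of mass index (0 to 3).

Step 0: x=[7.0000 10.0000 20.0000 25.0000] v=[2.0000 0.0000 0.0000 0.0000]
Step 1: x=[7.1600 10.0700 19.9500 25.0100] v=[1.6000 0.7000 -0.5000 0.1000]
Step 2: x=[7.2775 10.2097 19.8518 25.0294] v=[1.1750 1.3970 -0.9820 0.1940]
Step 3: x=[7.3516 10.4165 19.7090 25.0570] v=[0.7405 2.0680 -1.4285 0.2762]

Answer: 7.3516 10.4165 19.7090 25.0570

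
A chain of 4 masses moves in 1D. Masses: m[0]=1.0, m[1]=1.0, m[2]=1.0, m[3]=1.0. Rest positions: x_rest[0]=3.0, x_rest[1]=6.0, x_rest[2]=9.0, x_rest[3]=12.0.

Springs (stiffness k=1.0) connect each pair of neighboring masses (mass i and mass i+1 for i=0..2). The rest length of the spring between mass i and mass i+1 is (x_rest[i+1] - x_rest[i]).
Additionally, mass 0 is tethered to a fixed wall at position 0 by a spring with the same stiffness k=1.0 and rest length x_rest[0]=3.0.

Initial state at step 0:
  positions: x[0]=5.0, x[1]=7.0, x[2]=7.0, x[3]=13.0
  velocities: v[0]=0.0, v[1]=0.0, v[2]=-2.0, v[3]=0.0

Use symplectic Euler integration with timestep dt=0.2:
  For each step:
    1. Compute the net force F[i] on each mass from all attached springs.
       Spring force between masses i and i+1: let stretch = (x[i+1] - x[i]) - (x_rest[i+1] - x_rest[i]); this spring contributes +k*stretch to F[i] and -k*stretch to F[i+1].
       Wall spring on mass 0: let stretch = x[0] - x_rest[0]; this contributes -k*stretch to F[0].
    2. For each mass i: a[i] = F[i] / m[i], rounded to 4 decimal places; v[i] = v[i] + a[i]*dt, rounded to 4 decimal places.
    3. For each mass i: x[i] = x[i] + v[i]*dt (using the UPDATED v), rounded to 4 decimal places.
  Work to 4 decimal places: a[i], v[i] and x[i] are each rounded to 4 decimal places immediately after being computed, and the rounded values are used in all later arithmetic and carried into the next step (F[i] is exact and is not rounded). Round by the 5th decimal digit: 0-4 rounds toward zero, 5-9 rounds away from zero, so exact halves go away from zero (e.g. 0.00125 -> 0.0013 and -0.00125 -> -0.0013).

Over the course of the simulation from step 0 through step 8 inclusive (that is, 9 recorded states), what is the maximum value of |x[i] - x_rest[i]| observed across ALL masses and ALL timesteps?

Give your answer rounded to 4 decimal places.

Answer: 2.1600

Derivation:
Step 0: x=[5.0000 7.0000 7.0000 13.0000] v=[0.0000 0.0000 -2.0000 0.0000]
Step 1: x=[4.8800 6.9200 6.8400 12.8800] v=[-0.6000 -0.4000 -0.8000 -0.6000]
Step 2: x=[4.6464 6.7552 6.9248 12.6384] v=[-1.1680 -0.8240 0.4240 -1.2080]
Step 3: x=[4.3113 6.5128 7.2314 12.2883] v=[-1.6755 -1.2118 1.5328 -1.7507]
Step 4: x=[3.8918 6.2111 7.7115 11.8559] v=[-2.0975 -1.5084 2.4005 -2.1621]
Step 5: x=[3.4094 5.8767 8.2974 11.3777] v=[-2.4120 -1.6722 2.9293 -2.3910]
Step 6: x=[2.8893 5.5404 8.9096 10.8963] v=[-2.6004 -1.6815 3.0612 -2.4071]
Step 7: x=[2.3597 5.2328 9.4665 10.4554] v=[-2.6480 -1.5379 2.7847 -2.2044]
Step 8: x=[1.8506 4.9796 9.8936 10.0950] v=[-2.5453 -1.2658 2.1357 -1.8022]
Max displacement = 2.1600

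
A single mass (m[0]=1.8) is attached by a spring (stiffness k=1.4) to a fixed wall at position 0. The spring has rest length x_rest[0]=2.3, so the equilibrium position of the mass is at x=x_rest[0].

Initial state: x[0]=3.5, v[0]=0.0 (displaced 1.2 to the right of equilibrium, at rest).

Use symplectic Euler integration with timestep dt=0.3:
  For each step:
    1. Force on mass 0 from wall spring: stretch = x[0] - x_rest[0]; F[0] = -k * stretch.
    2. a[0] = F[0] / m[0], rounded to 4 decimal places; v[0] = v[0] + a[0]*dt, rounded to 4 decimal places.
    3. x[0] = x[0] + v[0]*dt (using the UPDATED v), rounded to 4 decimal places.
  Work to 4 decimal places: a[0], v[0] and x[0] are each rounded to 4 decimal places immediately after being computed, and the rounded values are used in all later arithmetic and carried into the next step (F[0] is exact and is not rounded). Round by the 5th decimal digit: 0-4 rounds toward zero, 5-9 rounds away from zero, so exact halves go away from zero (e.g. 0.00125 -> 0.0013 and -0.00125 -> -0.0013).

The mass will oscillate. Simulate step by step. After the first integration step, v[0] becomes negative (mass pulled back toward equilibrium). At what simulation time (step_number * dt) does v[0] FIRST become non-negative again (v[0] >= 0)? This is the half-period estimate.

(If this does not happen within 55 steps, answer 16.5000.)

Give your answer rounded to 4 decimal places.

Step 0: x=[3.5000] v=[0.0000]
Step 1: x=[3.4160] v=[-0.2800]
Step 2: x=[3.2539] v=[-0.5404]
Step 3: x=[3.0250] v=[-0.7630]
Step 4: x=[2.7453] v=[-0.9322]
Step 5: x=[2.4345] v=[-1.0361]
Step 6: x=[2.1143] v=[-1.0675]
Step 7: x=[1.8070] v=[-1.0242]
Step 8: x=[1.5342] v=[-0.9092]
Step 9: x=[1.3151] v=[-0.7305]
Step 10: x=[1.1649] v=[-0.5007]
Step 11: x=[1.0942] v=[-0.2358]
Step 12: x=[1.1079] v=[0.0455]
First v>=0 after going negative at step 12, time=3.6000

Answer: 3.6000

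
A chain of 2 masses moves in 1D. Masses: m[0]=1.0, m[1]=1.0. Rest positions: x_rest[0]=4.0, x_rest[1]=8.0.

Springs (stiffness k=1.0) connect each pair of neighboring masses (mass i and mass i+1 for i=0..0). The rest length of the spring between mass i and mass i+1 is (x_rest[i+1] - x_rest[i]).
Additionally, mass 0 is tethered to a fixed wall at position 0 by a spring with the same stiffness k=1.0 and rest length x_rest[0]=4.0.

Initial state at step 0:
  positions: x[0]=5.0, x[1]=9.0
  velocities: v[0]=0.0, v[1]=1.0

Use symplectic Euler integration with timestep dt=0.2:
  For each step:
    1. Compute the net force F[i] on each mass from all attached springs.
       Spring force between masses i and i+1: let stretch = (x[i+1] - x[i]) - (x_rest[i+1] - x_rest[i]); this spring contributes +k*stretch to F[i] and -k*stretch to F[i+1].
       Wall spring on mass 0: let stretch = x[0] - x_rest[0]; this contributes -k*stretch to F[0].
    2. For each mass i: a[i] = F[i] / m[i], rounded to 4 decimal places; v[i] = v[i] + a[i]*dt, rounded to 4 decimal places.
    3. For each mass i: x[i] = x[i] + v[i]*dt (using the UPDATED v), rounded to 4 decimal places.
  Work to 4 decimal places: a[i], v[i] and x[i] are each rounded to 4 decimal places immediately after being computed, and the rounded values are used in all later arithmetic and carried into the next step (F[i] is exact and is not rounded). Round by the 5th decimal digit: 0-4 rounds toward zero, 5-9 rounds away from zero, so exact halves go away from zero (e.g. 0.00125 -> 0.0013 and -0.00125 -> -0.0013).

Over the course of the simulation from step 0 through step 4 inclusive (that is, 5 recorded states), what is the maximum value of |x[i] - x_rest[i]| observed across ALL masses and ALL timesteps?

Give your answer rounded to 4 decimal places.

Answer: 1.7011

Derivation:
Step 0: x=[5.0000 9.0000] v=[0.0000 1.0000]
Step 1: x=[4.9600 9.2000] v=[-0.2000 1.0000]
Step 2: x=[4.8912 9.3904] v=[-0.3440 0.9520]
Step 3: x=[4.8067 9.5608] v=[-0.4224 0.8522]
Step 4: x=[4.7201 9.7011] v=[-0.4329 0.7014]
Max displacement = 1.7011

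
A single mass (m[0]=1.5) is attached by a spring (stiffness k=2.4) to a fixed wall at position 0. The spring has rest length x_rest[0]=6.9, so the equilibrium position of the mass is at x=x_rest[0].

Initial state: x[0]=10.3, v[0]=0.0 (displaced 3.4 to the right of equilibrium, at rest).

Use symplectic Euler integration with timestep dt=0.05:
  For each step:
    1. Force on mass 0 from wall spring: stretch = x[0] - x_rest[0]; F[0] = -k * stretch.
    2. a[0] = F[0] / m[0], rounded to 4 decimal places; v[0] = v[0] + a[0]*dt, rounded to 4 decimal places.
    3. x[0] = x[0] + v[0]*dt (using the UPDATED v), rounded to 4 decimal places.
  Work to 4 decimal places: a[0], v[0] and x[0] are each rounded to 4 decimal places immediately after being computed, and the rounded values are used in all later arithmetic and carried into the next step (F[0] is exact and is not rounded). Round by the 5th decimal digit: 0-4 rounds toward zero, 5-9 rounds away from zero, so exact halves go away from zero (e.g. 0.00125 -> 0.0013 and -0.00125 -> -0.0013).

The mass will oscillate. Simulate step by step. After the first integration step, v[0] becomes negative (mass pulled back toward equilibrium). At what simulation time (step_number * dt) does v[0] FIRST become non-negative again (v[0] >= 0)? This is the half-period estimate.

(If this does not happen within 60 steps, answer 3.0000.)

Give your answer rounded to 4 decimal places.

Step 0: x=[10.3000] v=[0.0000]
Step 1: x=[10.2864] v=[-0.2720]
Step 2: x=[10.2593] v=[-0.5429]
Step 3: x=[10.2187] v=[-0.8116]
Step 4: x=[10.1648] v=[-1.0771]
Step 5: x=[10.0979] v=[-1.3383]
Step 6: x=[10.0182] v=[-1.5941]
Step 7: x=[9.9260] v=[-1.8436]
Step 8: x=[9.8217] v=[-2.0857]
Step 9: x=[9.7057] v=[-2.3194]
Step 10: x=[9.5785] v=[-2.5439]
Step 11: x=[9.4406] v=[-2.7582]
Step 12: x=[9.2925] v=[-2.9615]
Step 13: x=[9.1349] v=[-3.1529]
Step 14: x=[8.9683] v=[-3.3317]
Step 15: x=[8.7934] v=[-3.4972]
Step 16: x=[8.6110] v=[-3.6487]
Step 17: x=[8.4217] v=[-3.7856]
Step 18: x=[8.2263] v=[-3.9073]
Step 19: x=[8.0256] v=[-4.0134]
Step 20: x=[7.8204] v=[-4.1035]
Step 21: x=[7.6115] v=[-4.1771]
Step 22: x=[7.3998] v=[-4.2340]
Step 23: x=[7.1861] v=[-4.2740]
Step 24: x=[6.9713] v=[-4.2969]
Step 25: x=[6.7562] v=[-4.3026]
Step 26: x=[6.5416] v=[-4.2911]
Step 27: x=[6.3285] v=[-4.2624]
Step 28: x=[6.1177] v=[-4.2167]
Step 29: x=[5.9100] v=[-4.1541]
Step 30: x=[5.7063] v=[-4.0749]
Step 31: x=[5.5073] v=[-3.9794]
Step 32: x=[5.3139] v=[-3.8680]
Step 33: x=[5.1268] v=[-3.7411]
Step 34: x=[4.9468] v=[-3.5992]
Step 35: x=[4.7747] v=[-3.4429]
Step 36: x=[4.6111] v=[-3.2729]
Step 37: x=[4.4566] v=[-3.0898]
Step 38: x=[4.3119] v=[-2.8943]
Step 39: x=[4.1775] v=[-2.6873]
Step 40: x=[4.0540] v=[-2.4695]
Step 41: x=[3.9419] v=[-2.2418]
Step 42: x=[3.8416] v=[-2.0052]
Step 43: x=[3.7536] v=[-1.7605]
Step 44: x=[3.6782] v=[-1.5088]
Step 45: x=[3.6156] v=[-1.2511]
Step 46: x=[3.5662] v=[-0.9884]
Step 47: x=[3.5301] v=[-0.7217]
Step 48: x=[3.5075] v=[-0.4521]
Step 49: x=[3.4985] v=[-0.1807]
Step 50: x=[3.5031] v=[0.0914]
First v>=0 after going negative at step 50, time=2.5000

Answer: 2.5000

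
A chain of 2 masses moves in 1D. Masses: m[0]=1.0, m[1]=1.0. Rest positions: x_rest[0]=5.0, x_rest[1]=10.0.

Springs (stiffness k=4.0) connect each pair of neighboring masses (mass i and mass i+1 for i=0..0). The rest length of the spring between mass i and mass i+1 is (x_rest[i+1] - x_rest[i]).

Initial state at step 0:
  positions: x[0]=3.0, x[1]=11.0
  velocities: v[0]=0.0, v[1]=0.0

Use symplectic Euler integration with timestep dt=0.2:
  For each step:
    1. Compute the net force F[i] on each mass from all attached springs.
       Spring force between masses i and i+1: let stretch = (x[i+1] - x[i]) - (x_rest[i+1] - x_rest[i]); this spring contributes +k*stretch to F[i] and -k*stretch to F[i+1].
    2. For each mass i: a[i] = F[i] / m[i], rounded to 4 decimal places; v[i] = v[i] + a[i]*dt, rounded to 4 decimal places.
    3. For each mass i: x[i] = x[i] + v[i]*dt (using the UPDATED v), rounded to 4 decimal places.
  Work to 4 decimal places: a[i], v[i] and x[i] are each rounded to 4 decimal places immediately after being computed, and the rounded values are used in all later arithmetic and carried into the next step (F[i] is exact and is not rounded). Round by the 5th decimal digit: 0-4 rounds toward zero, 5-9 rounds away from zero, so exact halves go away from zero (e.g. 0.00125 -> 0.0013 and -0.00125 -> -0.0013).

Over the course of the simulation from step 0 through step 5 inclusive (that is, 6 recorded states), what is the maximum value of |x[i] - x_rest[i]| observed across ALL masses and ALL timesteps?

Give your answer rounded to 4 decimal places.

Step 0: x=[3.0000 11.0000] v=[0.0000 0.0000]
Step 1: x=[3.4800 10.5200] v=[2.4000 -2.4000]
Step 2: x=[4.2864 9.7136] v=[4.0320 -4.0320]
Step 3: x=[5.1612 8.8388] v=[4.3738 -4.3738]
Step 4: x=[5.8244 8.1756] v=[3.3159 -3.3159]
Step 5: x=[6.0638 7.9362] v=[1.1969 -1.1969]
Max displacement = 2.0638

Answer: 2.0638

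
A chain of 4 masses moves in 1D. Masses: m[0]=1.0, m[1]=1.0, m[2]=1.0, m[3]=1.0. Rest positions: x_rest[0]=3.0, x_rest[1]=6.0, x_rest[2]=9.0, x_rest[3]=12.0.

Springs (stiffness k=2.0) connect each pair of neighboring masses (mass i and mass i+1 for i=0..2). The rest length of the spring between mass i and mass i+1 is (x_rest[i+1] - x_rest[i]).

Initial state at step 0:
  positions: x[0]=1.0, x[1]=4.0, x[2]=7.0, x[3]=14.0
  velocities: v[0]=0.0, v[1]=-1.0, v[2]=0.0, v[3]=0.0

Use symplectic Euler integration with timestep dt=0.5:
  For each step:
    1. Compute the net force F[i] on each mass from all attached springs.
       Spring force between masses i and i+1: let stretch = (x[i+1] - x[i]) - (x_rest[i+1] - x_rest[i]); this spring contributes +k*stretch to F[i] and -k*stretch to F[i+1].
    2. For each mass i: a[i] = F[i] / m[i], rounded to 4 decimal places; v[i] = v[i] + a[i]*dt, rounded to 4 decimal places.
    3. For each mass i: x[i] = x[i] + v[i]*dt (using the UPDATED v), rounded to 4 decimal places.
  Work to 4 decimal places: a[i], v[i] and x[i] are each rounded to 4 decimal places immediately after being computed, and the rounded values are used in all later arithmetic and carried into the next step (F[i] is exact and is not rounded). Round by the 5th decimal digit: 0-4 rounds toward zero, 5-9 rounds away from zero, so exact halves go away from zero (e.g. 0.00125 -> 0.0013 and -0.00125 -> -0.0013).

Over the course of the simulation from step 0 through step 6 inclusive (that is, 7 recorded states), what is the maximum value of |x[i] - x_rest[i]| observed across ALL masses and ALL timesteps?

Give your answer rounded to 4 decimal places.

Answer: 3.1562

Derivation:
Step 0: x=[1.0000 4.0000 7.0000 14.0000] v=[0.0000 -1.0000 0.0000 0.0000]
Step 1: x=[1.0000 3.5000 9.0000 12.0000] v=[0.0000 -1.0000 4.0000 -4.0000]
Step 2: x=[0.7500 4.5000 9.7500 10.0000] v=[-0.5000 2.0000 1.5000 -4.0000]
Step 3: x=[0.8750 6.2500 8.0000 9.3750] v=[0.2500 3.5000 -3.5000 -1.2500]
Step 4: x=[2.1875 6.1875 6.0625 9.5625] v=[2.6250 -0.1250 -3.8750 0.3750]
Step 5: x=[4.0000 4.0625 5.9375 9.5000] v=[3.6250 -4.2500 -0.2500 -0.1250]
Step 6: x=[4.3438 2.8438 6.6563 9.1563] v=[0.6875 -2.4375 1.4375 -0.6875]
Max displacement = 3.1562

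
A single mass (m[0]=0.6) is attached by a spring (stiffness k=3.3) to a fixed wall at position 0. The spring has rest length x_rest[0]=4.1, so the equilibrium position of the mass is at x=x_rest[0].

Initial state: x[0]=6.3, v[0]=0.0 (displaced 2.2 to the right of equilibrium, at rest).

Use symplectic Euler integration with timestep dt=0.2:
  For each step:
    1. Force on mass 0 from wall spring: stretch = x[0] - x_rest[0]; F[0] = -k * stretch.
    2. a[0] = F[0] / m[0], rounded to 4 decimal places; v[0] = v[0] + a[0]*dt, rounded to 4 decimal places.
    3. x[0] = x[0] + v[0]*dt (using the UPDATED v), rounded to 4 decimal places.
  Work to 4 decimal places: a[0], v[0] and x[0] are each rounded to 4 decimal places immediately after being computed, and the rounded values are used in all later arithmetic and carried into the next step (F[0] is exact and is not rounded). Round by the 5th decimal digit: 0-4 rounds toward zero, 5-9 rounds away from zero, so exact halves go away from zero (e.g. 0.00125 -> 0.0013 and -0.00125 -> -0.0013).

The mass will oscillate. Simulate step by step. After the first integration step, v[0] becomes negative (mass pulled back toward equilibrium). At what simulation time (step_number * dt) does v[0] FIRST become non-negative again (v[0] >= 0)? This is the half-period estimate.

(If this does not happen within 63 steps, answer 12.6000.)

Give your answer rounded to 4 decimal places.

Answer: 1.4000

Derivation:
Step 0: x=[6.3000] v=[0.0000]
Step 1: x=[5.8160] v=[-2.4200]
Step 2: x=[4.9545] v=[-4.3076]
Step 3: x=[3.9050] v=[-5.2476]
Step 4: x=[2.8984] v=[-5.0331]
Step 5: x=[2.1561] v=[-3.7113]
Step 6: x=[1.8415] v=[-1.5730]
Step 7: x=[2.0238] v=[0.9114]
First v>=0 after going negative at step 7, time=1.4000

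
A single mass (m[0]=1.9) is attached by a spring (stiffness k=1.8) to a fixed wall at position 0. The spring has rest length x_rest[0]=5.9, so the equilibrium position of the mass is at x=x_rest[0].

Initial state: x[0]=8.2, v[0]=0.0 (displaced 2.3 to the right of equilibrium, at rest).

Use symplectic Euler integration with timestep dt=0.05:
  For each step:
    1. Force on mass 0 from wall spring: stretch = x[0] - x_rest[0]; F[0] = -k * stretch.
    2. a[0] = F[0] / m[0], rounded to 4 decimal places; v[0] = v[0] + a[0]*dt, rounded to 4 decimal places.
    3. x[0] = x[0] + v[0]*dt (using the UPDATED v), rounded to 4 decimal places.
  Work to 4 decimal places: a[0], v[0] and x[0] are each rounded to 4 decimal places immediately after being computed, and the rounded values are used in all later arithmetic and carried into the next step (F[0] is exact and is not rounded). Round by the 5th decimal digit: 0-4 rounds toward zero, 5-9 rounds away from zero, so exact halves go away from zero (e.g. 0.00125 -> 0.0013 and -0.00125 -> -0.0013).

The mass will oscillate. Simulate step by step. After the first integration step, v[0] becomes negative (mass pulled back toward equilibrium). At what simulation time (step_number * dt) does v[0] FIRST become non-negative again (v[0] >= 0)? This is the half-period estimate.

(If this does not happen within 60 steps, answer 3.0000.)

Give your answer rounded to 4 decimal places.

Step 0: x=[8.2000] v=[0.0000]
Step 1: x=[8.1946] v=[-0.1089]
Step 2: x=[8.1837] v=[-0.2176]
Step 3: x=[8.1674] v=[-0.3258]
Step 4: x=[8.1457] v=[-0.4332]
Step 5: x=[8.1187] v=[-0.5396]
Step 6: x=[8.0865] v=[-0.6447]
Step 7: x=[8.0491] v=[-0.7483]
Step 8: x=[8.0066] v=[-0.8501]
Step 9: x=[7.9591] v=[-0.9499]
Step 10: x=[7.9067] v=[-1.0474]
Step 11: x=[7.8496] v=[-1.1425]
Step 12: x=[7.7879] v=[-1.2349]
Step 13: x=[7.7217] v=[-1.3243]
Step 14: x=[7.6512] v=[-1.4106]
Step 15: x=[7.5765] v=[-1.4936]
Step 16: x=[7.4979] v=[-1.5730]
Step 17: x=[7.4155] v=[-1.6487]
Step 18: x=[7.3295] v=[-1.7205]
Step 19: x=[7.2401] v=[-1.7882]
Step 20: x=[7.1475] v=[-1.8517]
Step 21: x=[7.0520] v=[-1.9108]
Step 22: x=[6.9537] v=[-1.9654]
Step 23: x=[6.8529] v=[-2.0153]
Step 24: x=[6.7499] v=[-2.0604]
Step 25: x=[6.6449] v=[-2.1007]
Step 26: x=[6.5381] v=[-2.1360]
Step 27: x=[6.4298] v=[-2.1662]
Step 28: x=[6.3202] v=[-2.1913]
Step 29: x=[6.2096] v=[-2.2112]
Step 30: x=[6.0983] v=[-2.2259]
Step 31: x=[5.9865] v=[-2.2353]
Step 32: x=[5.8745] v=[-2.2394]
Step 33: x=[5.7626] v=[-2.2382]
Step 34: x=[5.6510] v=[-2.2317]
Step 35: x=[5.5400] v=[-2.2199]
Step 36: x=[5.4299] v=[-2.2028]
Step 37: x=[5.3209] v=[-2.1805]
Step 38: x=[5.2132] v=[-2.1531]
Step 39: x=[5.1072] v=[-2.1206]
Step 40: x=[5.0031] v=[-2.0830]
Step 41: x=[4.9011] v=[-2.0405]
Step 42: x=[4.8014] v=[-1.9932]
Step 43: x=[4.7043] v=[-1.9412]
Step 44: x=[4.6101] v=[-1.8846]
Step 45: x=[4.5189] v=[-1.8235]
Step 46: x=[4.4310] v=[-1.7581]
Step 47: x=[4.3466] v=[-1.6885]
Step 48: x=[4.2659] v=[-1.6149]
Step 49: x=[4.1890] v=[-1.5375]
Step 50: x=[4.1162] v=[-1.4565]
Step 51: x=[4.0476] v=[-1.3720]
Step 52: x=[3.9834] v=[-1.2843]
Step 53: x=[3.9237] v=[-1.1935]
Step 54: x=[3.8687] v=[-1.0999]
Step 55: x=[3.8185] v=[-1.0037]
Step 56: x=[3.7732] v=[-0.9051]
Step 57: x=[3.7330] v=[-0.8044]
Step 58: x=[3.6979] v=[-0.7018]
Step 59: x=[3.6680] v=[-0.5975]
Step 60: x=[3.6434] v=[-0.4918]
v[0] did not become non-negative within 60 steps; using fallback time=3.0000

Answer: 3.0000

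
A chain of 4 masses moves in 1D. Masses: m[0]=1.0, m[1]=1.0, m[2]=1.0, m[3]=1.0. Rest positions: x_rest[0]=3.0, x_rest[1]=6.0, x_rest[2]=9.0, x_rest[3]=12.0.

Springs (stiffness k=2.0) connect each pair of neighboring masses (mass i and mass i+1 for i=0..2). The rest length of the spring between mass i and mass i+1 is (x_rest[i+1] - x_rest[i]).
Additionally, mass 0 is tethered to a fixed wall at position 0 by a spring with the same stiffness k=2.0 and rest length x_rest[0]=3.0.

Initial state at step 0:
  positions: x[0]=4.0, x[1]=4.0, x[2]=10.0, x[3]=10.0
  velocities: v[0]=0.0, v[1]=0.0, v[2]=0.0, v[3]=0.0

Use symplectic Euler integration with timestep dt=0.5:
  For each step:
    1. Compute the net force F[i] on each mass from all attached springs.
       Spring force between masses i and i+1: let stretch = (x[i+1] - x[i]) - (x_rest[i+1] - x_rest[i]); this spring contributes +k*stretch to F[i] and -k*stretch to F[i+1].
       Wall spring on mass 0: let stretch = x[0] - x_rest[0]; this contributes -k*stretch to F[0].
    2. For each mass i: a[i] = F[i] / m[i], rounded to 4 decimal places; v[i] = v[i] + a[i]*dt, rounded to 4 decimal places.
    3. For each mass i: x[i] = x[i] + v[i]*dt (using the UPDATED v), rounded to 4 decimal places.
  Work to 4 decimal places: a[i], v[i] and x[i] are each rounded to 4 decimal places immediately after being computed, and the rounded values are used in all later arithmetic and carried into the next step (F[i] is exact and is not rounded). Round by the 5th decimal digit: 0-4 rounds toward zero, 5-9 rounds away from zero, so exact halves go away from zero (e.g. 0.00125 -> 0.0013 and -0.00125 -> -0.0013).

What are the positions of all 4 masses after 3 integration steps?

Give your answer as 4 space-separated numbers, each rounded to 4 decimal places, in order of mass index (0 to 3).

Step 0: x=[4.0000 4.0000 10.0000 10.0000] v=[0.0000 0.0000 0.0000 0.0000]
Step 1: x=[2.0000 7.0000 7.0000 11.5000] v=[-4.0000 6.0000 -6.0000 3.0000]
Step 2: x=[1.5000 7.5000 6.2500 12.2500] v=[-1.0000 1.0000 -1.5000 1.5000]
Step 3: x=[3.2500 4.3750 9.1250 11.5000] v=[3.5000 -6.2500 5.7500 -1.5000]

Answer: 3.2500 4.3750 9.1250 11.5000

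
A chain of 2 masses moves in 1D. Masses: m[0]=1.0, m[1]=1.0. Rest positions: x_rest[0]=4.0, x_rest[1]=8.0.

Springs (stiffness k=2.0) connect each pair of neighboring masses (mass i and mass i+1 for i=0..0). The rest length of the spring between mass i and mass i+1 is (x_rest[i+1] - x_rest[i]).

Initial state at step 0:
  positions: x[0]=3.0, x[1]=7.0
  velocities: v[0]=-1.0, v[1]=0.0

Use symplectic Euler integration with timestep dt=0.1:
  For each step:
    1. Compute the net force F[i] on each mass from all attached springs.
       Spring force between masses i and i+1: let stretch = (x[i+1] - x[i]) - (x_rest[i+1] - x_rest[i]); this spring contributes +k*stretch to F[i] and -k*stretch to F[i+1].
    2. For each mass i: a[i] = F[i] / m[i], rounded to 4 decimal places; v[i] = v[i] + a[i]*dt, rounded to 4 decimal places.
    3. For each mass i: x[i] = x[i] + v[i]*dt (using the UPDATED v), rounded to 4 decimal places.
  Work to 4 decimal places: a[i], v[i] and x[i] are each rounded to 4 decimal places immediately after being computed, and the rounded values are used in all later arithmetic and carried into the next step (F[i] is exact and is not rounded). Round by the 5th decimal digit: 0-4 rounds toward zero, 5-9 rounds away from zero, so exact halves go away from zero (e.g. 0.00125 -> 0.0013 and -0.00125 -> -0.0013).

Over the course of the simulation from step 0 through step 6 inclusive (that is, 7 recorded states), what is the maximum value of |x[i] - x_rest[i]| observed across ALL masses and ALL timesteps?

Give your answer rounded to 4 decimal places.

Step 0: x=[3.0000 7.0000] v=[-1.0000 0.0000]
Step 1: x=[2.9000 7.0000] v=[-1.0000 0.0000]
Step 2: x=[2.8020 6.9980] v=[-0.9800 -0.0200]
Step 3: x=[2.7079 6.9921] v=[-0.9408 -0.0592]
Step 4: x=[2.6195 6.9805] v=[-0.8840 -0.1160]
Step 5: x=[2.5383 6.9617] v=[-0.8118 -0.1882]
Step 6: x=[2.4656 6.9344] v=[-0.7271 -0.2729]
Max displacement = 1.5344

Answer: 1.5344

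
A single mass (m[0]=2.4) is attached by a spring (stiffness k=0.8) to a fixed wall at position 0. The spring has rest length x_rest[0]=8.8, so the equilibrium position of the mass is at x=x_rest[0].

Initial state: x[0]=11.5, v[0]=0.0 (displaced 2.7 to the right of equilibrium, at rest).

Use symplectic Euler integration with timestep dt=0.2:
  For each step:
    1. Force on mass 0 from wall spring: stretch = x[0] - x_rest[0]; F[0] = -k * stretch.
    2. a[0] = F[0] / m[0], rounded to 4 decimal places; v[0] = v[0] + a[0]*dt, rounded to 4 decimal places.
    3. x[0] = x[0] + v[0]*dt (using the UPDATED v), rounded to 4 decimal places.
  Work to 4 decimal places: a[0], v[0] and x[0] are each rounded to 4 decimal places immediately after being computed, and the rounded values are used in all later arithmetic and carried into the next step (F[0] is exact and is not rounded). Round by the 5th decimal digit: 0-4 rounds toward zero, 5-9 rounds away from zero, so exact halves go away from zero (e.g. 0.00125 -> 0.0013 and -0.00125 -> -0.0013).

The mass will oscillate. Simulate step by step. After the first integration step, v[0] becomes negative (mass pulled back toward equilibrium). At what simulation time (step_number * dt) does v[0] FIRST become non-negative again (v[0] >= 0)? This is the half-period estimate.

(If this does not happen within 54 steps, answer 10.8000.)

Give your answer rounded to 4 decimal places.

Step 0: x=[11.5000] v=[0.0000]
Step 1: x=[11.4640] v=[-0.1800]
Step 2: x=[11.3925] v=[-0.3576]
Step 3: x=[11.2864] v=[-0.5304]
Step 4: x=[11.1472] v=[-0.6962]
Step 5: x=[10.9767] v=[-0.8527]
Step 6: x=[10.7771] v=[-0.9978]
Step 7: x=[10.5512] v=[-1.1296]
Step 8: x=[10.3019] v=[-1.2463]
Step 9: x=[10.0326] v=[-1.3464]
Step 10: x=[9.7469] v=[-1.4286]
Step 11: x=[9.4486] v=[-1.4917]
Step 12: x=[9.1416] v=[-1.5349]
Step 13: x=[8.8301] v=[-1.5577]
Step 14: x=[8.5182] v=[-1.5597]
Step 15: x=[8.2100] v=[-1.5409]
Step 16: x=[7.9097] v=[-1.5016]
Step 17: x=[7.6213] v=[-1.4422]
Step 18: x=[7.3486] v=[-1.3636]
Step 19: x=[7.0952] v=[-1.2668]
Step 20: x=[6.8646] v=[-1.1531]
Step 21: x=[6.6598] v=[-1.0241]
Step 22: x=[6.4835] v=[-0.8814]
Step 23: x=[6.3381] v=[-0.7270]
Step 24: x=[6.2255] v=[-0.5629]
Step 25: x=[6.1472] v=[-0.3913]
Step 26: x=[6.1043] v=[-0.2144]
Step 27: x=[6.0974] v=[-0.0347]
Step 28: x=[6.1265] v=[0.1455]
First v>=0 after going negative at step 28, time=5.6000

Answer: 5.6000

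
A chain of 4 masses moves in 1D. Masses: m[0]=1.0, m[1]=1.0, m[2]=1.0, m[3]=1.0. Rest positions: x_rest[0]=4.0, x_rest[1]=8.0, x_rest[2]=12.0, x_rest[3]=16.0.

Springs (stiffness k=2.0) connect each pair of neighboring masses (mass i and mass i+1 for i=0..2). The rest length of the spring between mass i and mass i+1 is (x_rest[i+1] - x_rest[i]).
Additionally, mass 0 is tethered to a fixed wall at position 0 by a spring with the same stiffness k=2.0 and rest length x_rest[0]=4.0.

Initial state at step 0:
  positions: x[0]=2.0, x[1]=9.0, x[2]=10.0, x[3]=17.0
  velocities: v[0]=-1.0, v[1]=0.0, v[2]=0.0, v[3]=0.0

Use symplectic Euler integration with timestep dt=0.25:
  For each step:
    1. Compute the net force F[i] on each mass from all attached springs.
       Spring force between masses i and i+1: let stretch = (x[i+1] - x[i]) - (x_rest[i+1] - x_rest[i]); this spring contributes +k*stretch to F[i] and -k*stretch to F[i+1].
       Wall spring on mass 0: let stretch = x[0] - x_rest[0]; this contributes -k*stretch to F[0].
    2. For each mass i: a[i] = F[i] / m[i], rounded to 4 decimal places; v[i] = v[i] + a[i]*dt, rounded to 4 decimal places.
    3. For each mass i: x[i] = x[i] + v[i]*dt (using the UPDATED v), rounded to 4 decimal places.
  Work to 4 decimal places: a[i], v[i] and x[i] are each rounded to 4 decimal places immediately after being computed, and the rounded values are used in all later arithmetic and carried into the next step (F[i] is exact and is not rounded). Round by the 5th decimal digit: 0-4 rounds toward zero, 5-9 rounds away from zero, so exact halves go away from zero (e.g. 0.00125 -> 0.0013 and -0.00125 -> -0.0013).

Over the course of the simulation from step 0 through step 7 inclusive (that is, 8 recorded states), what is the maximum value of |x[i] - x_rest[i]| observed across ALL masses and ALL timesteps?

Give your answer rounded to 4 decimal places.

Answer: 2.3977

Derivation:
Step 0: x=[2.0000 9.0000 10.0000 17.0000] v=[-1.0000 0.0000 0.0000 0.0000]
Step 1: x=[2.3750 8.2500 10.7500 16.6250] v=[1.5000 -3.0000 3.0000 -1.5000]
Step 2: x=[3.1875 7.0781 11.9219 16.0156] v=[3.2500 -4.6875 4.6875 -2.4375]
Step 3: x=[4.0879 6.0254 13.0000 15.3945] v=[3.6016 -4.2109 4.3125 -2.4844]
Step 4: x=[4.7195 5.6023 13.5056 14.9741] v=[2.5264 -1.6924 2.0225 -1.6817]
Step 5: x=[4.8715 6.0568 13.2069 14.8701] v=[0.6081 1.8179 -1.1949 -0.4160]
Step 6: x=[4.5628 7.2569 12.2223 15.0582] v=[-1.2350 4.8003 -3.9384 0.7524]
Step 7: x=[4.0205 8.7409 10.9715 15.3918] v=[-2.1694 5.9360 -5.0032 1.3345]
Max displacement = 2.3977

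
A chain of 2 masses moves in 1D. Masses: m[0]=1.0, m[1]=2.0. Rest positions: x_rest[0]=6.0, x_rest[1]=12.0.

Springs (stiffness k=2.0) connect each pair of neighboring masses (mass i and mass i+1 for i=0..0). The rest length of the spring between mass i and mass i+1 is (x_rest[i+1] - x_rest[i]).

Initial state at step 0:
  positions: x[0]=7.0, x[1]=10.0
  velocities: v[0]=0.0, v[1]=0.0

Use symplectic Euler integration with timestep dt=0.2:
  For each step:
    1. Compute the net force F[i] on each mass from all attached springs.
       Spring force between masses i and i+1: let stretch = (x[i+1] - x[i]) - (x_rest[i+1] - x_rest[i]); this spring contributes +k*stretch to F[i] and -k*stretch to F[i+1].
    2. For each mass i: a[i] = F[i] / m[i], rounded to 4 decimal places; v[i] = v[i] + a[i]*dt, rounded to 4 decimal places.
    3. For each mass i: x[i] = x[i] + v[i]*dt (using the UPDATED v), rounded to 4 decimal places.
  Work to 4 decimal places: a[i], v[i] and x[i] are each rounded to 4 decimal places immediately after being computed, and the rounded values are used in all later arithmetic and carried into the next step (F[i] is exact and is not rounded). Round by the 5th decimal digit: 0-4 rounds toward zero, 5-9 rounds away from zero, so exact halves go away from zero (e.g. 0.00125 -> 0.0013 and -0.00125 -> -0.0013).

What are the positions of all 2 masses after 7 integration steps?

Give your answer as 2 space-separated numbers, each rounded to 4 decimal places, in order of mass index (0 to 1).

Step 0: x=[7.0000 10.0000] v=[0.0000 0.0000]
Step 1: x=[6.7600 10.1200] v=[-1.2000 0.6000]
Step 2: x=[6.3088 10.3456] v=[-2.2560 1.1280]
Step 3: x=[5.7005 10.6497] v=[-3.0413 1.5206]
Step 4: x=[5.0082 10.9959] v=[-3.4616 1.7308]
Step 5: x=[4.3149 11.3426] v=[-3.4665 1.7333]
Step 6: x=[3.7038 11.6482] v=[-3.0554 1.5278]
Step 7: x=[3.2483 11.8760] v=[-2.2776 1.1389]

Answer: 3.2483 11.8760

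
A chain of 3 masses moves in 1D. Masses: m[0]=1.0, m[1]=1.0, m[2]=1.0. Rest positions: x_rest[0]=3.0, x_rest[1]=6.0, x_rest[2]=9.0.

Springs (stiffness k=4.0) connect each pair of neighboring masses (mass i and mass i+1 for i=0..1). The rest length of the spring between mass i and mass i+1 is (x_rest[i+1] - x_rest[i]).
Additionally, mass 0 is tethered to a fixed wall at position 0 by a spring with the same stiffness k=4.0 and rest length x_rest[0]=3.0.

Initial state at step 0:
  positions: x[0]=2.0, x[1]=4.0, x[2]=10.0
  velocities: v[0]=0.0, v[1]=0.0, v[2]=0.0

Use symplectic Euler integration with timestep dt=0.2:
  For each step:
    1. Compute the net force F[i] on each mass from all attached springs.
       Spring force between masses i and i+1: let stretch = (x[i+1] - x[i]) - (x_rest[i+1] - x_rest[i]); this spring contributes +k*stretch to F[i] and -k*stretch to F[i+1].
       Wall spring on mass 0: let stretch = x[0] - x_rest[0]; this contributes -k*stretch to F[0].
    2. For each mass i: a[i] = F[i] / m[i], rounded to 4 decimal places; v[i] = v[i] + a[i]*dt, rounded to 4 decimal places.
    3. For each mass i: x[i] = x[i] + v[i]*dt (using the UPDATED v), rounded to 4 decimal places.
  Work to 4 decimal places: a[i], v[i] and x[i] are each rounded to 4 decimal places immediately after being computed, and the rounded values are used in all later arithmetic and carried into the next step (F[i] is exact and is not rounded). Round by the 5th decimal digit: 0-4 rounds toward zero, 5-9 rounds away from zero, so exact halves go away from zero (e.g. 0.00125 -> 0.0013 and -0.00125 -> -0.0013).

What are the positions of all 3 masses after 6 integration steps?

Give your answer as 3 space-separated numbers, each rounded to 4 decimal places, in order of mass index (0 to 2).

Answer: 4.4558 6.4052 7.6054

Derivation:
Step 0: x=[2.0000 4.0000 10.0000] v=[0.0000 0.0000 0.0000]
Step 1: x=[2.0000 4.6400 9.5200] v=[0.0000 3.2000 -2.4000]
Step 2: x=[2.1024 5.6384 8.7392] v=[0.5120 4.9920 -3.9040]
Step 3: x=[2.4342 6.5672 7.9423] v=[1.6589 4.6438 -3.9846]
Step 4: x=[3.0378 7.0547 7.4054] v=[3.0179 2.4375 -2.6847]
Step 5: x=[3.7980 6.9556 7.2923] v=[3.8012 -0.4955 -0.5653]
Step 6: x=[4.4558 6.4052 7.6054] v=[3.2889 -2.7522 1.5653]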